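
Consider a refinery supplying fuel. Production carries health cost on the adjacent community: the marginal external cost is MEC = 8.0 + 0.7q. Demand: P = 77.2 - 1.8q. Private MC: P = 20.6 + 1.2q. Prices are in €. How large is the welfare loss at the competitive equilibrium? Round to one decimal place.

Market equilibrium (private): 20.6 + 1.2q = 77.2 - 1.8q → q_m = 18.8667.
Social marginal cost = private MC + MEC = 28.6 + 1.9q.
Set SMC = demand: 28.6 + 1.9q = 77.2 - 1.8q → q* = 13.1351.
Between q* and q_m the wedge SMC − demand runs linearly from 0 to MEC(q_m), so the loss is a triangle.
DWL = ½ × 5.7316 × 21.2067 = 60.7742.

DWL = €60.8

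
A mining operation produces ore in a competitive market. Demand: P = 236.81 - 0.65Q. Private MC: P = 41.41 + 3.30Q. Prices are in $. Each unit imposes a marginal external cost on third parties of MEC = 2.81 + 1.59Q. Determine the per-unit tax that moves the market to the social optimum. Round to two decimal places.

tax = $58.08 per unit

Social marginal cost = private MC + MEC = 44.22 + 4.89Q.
Set SMC = demand: 44.22 + 4.89Q = 236.81 - 0.65Q → Q* = 34.7635.
The Pigouvian tax equals MEC at Q*: 2.81 + 1.59×34.7635 = 58.0840.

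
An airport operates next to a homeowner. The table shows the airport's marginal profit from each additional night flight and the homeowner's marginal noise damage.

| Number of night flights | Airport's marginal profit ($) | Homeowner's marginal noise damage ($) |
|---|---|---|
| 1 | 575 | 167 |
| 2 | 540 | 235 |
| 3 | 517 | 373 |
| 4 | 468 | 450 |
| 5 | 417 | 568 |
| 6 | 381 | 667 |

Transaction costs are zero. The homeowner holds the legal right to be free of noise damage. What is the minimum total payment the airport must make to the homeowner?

Efficient level: marginal profit ≥ marginal noise damage through level 4, so k* = 4.
With the homeowner holding the right, the airport must at least compensate total damage at k*: 167 + 235 + 373 + 450 = 1225.

$1225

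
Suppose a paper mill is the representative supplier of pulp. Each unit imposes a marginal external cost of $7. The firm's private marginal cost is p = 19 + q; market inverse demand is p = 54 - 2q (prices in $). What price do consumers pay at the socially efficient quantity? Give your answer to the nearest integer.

P = $35

Social marginal cost = private MC + MEC = 26 + q.
Set SMC = demand: 26 + q = 54 - 2q → q* = 9.3333.
Consumer price on the demand curve at q*: 54 − 2×9.3333 = 35.3334.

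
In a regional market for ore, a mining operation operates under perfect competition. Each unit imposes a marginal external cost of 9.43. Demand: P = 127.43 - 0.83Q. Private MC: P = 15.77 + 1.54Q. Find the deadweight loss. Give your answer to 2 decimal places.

Market equilibrium (private): 15.77 + 1.54Q = 127.43 - 0.83Q → Q_m = 47.1139.
Social marginal cost = private MC + MEC = 25.20 + 1.54Q.
Set SMC = demand: 25.20 + 1.54Q = 127.43 - 0.83Q → Q* = 43.1350.
Height of the DWL triangle at Q_m is SMC(Q_m) − demand(Q_m) = MEC(Q_m) = 9.4300.
DWL = ½ × 3.9789 × 9.4300 = 18.7605.

DWL = 18.76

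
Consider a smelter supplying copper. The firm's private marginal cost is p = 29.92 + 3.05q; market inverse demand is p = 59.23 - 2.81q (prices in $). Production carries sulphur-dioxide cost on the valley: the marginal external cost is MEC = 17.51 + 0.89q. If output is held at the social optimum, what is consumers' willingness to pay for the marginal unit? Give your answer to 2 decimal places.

P = $54.32

Social marginal cost = private MC + MEC = 47.43 + 3.94q.
Set SMC = demand: 47.43 + 3.94q = 59.23 - 2.81q → q* = 1.7481.
Consumer price on the demand curve at q*: 59.23 − 2.81×1.7481 = 54.3178.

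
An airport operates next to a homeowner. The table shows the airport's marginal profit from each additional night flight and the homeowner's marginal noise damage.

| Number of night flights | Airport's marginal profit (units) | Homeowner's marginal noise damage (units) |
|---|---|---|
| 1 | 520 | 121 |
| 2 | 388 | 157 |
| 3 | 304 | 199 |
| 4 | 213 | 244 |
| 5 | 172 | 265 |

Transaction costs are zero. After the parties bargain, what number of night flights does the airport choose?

Bargaining reaches the level where marginal profit last exceeds marginal noise damage.
That holds through level 3 (304 ≥ 199) but not at 4 (213 < 244).

3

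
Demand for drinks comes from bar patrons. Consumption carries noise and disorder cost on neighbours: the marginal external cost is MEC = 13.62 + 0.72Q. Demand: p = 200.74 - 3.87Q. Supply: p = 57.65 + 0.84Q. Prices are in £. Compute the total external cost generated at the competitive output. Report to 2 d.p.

Market equilibrium (private): 57.65 + 0.84Q = 200.74 - 3.87Q → Q_m = 30.3800.
Total external cost = ∫₀^{Q_m} (13.62 + 0.72Q) dQ = 13.62×30.3800 + ½×0.72×30.3800² = 746.0356.

£746.04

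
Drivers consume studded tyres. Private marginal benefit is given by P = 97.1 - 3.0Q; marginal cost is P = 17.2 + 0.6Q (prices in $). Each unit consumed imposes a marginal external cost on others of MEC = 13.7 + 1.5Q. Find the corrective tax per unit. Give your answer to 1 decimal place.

Social marginal benefit = demand − MEC = 83.4 - 4.5Q.
Set SMB = MC: 83.4 - 4.5Q = 17.2 + 0.6Q → Q* = 12.9804.
The Pigouvian tax equals MEC at Q*: 13.7 + 1.5×12.9804 = 33.1706.

tax = $33.2 per unit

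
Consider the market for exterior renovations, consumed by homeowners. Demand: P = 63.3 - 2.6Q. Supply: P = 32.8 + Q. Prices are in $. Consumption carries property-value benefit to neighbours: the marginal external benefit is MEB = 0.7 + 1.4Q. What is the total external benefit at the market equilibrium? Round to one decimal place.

Market equilibrium (private): 32.8 + Q = 63.3 - 2.6Q → Q_m = 8.4722.
Total external benefit = ∫₀^{Q_m} (0.7 + 1.4Q) dQ = 0.7×8.4722 + ½×1.4×8.4722² = 56.1753.

$56.2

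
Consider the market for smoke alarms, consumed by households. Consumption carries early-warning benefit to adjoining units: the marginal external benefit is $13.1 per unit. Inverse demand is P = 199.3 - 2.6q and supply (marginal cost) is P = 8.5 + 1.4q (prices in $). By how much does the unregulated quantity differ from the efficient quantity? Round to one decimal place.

Market equilibrium (private): 8.5 + 1.4q = 199.3 - 2.6q → q_m = 47.7000.
Social marginal benefit = demand + MEB = 212.4 - 2.6q.
Set SMB = MC: 212.4 - 2.6q = 8.5 + 1.4q → q* = 50.9750.
Gap = |47.7000 − 50.9750| = 3.2750.

3.3 units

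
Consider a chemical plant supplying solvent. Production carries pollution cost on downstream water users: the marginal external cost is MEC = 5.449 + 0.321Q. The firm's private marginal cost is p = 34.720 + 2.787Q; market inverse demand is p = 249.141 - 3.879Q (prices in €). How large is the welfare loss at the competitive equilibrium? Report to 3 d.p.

DWL = €17.807

Market equilibrium (private): 34.720 + 2.787Q = 249.141 - 3.879Q → Q_m = 32.1664.
Social marginal cost = private MC + MEC = 40.169 + 3.108Q.
Set SMC = demand: 40.169 + 3.108Q = 249.141 - 3.879Q → Q* = 29.9087.
The welfare-loss triangle has base |Q_m − Q*| and height MEC(Q_m) (the vertical gap between SMC and demand is zero at Q* and MEC at Q_m).
DWL = ½ × 2.2577 × 15.7744 = 17.8069.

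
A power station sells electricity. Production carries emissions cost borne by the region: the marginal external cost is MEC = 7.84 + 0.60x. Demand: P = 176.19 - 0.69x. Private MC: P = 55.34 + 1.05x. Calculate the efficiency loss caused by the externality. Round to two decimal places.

DWL = 523.82

Market equilibrium (private): 55.34 + 1.05x = 176.19 - 0.69x → x_m = 69.4540.
Social marginal cost = private MC + MEC = 63.18 + 1.65x.
Set SMC = demand: 63.18 + 1.65x = 176.19 - 0.69x → x* = 48.2949.
Height of the DWL triangle at x_m is SMC(x_m) − demand(x_m) = MEC(x_m) = 49.5124.
DWL = ½ × 21.1591 × 49.5124 = 523.8189.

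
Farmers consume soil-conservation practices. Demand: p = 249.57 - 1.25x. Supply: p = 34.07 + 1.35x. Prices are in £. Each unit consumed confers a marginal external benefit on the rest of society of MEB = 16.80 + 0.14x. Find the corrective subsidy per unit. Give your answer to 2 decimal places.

subsidy = £30.02 per unit

Social marginal benefit = demand + MEB = 266.37 - 1.11x.
Set SMB = MC: 266.37 - 1.11x = 34.07 + 1.35x → x* = 94.4309.
The Pigouvian subsidy equals MEB at x*: 16.80 + 0.14×94.4309 = 30.0203.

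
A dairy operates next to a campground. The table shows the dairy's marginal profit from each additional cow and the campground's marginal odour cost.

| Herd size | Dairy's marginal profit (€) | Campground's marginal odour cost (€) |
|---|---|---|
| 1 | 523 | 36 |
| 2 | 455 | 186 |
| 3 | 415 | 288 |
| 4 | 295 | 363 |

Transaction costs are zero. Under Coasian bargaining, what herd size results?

Bargaining reaches the level where marginal profit last exceeds marginal odour cost.
That holds through level 3 (415 ≥ 288) but not at 4 (295 < 363).

3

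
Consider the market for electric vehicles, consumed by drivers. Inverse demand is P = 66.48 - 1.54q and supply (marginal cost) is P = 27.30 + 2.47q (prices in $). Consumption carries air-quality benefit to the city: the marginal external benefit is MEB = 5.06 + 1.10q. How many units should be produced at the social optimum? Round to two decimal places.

Social marginal benefit = demand + MEB = 71.54 - 0.44q.
Set SMB = MC: 71.54 - 0.44q = 27.30 + 2.47q → q* = 15.2027.

q* = 15.20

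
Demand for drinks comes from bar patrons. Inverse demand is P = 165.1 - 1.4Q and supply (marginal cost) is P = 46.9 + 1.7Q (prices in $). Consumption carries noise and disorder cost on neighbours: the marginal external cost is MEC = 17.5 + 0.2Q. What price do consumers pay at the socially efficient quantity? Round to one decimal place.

Social marginal benefit = demand − MEC = 147.6 - 1.6Q.
Set SMB = MC: 147.6 - 1.6Q = 46.9 + 1.7Q → Q* = 30.5152.
Consumer price on the demand curve at Q*: 165.1 − 1.4×30.5152 = 122.3787.

P = $122.4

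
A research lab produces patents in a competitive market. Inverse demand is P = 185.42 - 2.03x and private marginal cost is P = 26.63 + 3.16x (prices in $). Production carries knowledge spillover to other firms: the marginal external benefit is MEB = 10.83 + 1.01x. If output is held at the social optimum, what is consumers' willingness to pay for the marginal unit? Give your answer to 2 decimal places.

Social marginal cost = private MC − MEB = 15.80 + 2.15x.
Set SMC = demand: 15.80 + 2.15x = 185.42 - 2.03x → x* = 40.5789.
Consumer price on the demand curve at x*: 185.42 − 2.03×40.5789 = 103.0448.

P = $103.04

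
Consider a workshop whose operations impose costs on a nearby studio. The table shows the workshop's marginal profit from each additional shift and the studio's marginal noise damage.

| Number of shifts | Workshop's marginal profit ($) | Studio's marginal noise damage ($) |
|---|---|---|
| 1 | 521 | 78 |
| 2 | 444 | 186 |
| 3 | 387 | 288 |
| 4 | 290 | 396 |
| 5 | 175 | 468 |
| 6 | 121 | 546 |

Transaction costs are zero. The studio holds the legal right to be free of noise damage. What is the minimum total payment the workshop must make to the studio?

$552

Efficient level: marginal profit ≥ marginal noise damage through level 3, so k* = 3.
With the studio holding the right, the workshop must at least compensate total damage at k*: 78 + 186 + 288 = 552.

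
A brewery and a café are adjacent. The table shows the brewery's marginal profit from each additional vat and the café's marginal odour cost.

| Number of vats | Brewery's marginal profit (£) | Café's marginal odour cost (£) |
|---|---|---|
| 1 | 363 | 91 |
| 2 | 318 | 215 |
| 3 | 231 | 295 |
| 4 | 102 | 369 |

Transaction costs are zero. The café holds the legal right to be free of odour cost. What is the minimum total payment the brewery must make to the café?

£306

Efficient level: marginal profit ≥ marginal odour cost through level 2, so k* = 2.
With the café holding the right, the brewery must at least compensate total damage at k*: 91 + 215 = 306.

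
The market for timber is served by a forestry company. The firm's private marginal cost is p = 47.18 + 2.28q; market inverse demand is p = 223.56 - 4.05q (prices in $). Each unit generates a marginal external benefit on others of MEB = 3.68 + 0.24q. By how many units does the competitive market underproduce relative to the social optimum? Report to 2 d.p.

Market equilibrium (private): 47.18 + 2.28q = 223.56 - 4.05q → q_m = 27.8641.
Social marginal cost = private MC − MEB = 43.50 + 2.04q.
Set SMC = demand: 43.50 + 2.04q = 223.56 - 4.05q → q* = 29.5665.
Gap = |27.8641 − 29.5665| = 1.7024.

1.70 units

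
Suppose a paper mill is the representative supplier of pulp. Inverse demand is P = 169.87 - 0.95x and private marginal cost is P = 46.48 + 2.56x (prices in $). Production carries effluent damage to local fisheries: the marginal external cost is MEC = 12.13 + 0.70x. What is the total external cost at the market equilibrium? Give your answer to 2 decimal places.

Market equilibrium (private): 46.48 + 2.56x = 169.87 - 0.95x → x_m = 35.1538.
Total external cost = ∫₀^{x_m} (12.13 + 0.70x) dx = 12.13×35.1538 + ½×0.70×35.1538² = 858.9420.

$858.94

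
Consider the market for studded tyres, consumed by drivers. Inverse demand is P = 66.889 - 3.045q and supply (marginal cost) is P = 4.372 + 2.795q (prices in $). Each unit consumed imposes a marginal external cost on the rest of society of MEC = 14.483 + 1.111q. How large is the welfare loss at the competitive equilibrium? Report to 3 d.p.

Market equilibrium (private): 4.372 + 2.795q = 66.889 - 3.045q → q_m = 10.7050.
Social marginal benefit = demand − MEC = 52.406 - 4.156q.
Set SMB = MC: 52.406 - 4.156q = 4.372 + 2.795q → q* = 6.9104.
The welfare-loss triangle has base |q_m − q*| and height MEC(q_m) (the vertical gap between SMB and MC is zero at q* and MEC at q_m).
DWL = ½ × 3.7946 × 26.3762 = 50.0436.

DWL = $50.044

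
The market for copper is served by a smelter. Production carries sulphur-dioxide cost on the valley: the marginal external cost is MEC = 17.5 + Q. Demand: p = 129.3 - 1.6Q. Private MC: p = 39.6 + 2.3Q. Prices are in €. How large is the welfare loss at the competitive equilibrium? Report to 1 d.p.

Market equilibrium (private): 39.6 + 2.3Q = 129.3 - 1.6Q → Q_m = 23.0000.
Social marginal cost = private MC + MEC = 57.1 + 3.3Q.
Set SMC = demand: 57.1 + 3.3Q = 129.3 - 1.6Q → Q* = 14.7347.
Height of the DWL triangle at Q_m is SMC(Q_m) − demand(Q_m) = MEC(Q_m) = 40.5000.
DWL = ½ × 8.2653 × 40.5000 = 167.3723.

DWL = €167.4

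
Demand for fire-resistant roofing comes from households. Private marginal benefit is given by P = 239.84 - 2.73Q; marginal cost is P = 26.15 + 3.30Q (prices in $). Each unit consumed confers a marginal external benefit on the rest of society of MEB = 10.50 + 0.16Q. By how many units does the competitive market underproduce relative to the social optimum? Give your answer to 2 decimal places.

2.75 units

Market equilibrium (private): 26.15 + 3.30Q = 239.84 - 2.73Q → Q_m = 35.4378.
Social marginal benefit = demand + MEB = 250.34 - 2.57Q.
Set SMB = MC: 250.34 - 2.57Q = 26.15 + 3.30Q → Q* = 38.1925.
Gap = |35.4378 − 38.1925| = 2.7547.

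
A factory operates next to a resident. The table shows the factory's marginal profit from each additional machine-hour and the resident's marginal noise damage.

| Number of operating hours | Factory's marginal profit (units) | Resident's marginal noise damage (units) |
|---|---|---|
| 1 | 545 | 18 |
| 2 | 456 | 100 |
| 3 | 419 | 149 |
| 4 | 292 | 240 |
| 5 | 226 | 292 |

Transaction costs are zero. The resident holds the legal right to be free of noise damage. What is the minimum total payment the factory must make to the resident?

Efficient level: marginal profit ≥ marginal noise damage through level 4, so k* = 4.
With the resident holding the right, the factory must at least compensate total damage at k*: 18 + 100 + 149 + 240 = 507.

507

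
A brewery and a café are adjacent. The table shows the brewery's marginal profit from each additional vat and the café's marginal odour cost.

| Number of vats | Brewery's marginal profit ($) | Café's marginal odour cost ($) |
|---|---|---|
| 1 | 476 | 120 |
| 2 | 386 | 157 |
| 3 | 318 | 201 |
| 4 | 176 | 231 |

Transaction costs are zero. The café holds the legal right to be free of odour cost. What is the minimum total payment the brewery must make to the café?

$478

Efficient level: marginal profit ≥ marginal odour cost through level 3, so k* = 3.
With the café holding the right, the brewery must at least compensate total damage at k*: 120 + 157 + 201 = 478.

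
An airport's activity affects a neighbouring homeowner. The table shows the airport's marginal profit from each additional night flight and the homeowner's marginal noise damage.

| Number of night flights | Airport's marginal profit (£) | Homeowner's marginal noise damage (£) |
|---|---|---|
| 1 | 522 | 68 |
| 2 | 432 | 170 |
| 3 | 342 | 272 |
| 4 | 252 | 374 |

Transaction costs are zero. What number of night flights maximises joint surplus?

Bargaining reaches the level where marginal profit last exceeds marginal noise damage.
That holds through level 3 (342 ≥ 272) but not at 4 (252 < 374).

3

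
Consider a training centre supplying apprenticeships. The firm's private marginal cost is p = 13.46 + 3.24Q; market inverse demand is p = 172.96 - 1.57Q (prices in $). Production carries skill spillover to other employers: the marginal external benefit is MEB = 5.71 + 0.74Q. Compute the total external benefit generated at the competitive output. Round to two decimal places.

$596.19

Market equilibrium (private): 13.46 + 3.24Q = 172.96 - 1.57Q → Q_m = 33.1601.
Total external benefit = ∫₀^{Q_m} (5.71 + 0.74Q) dQ = 5.71×33.1601 + ½×0.74×33.1601² = 596.1933.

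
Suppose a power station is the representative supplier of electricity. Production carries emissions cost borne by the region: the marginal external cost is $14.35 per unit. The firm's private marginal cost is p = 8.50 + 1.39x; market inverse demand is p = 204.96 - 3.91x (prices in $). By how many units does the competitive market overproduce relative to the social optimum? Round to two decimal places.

2.71 units

Market equilibrium (private): 8.50 + 1.39x = 204.96 - 3.91x → x_m = 37.0679.
Social marginal cost = private MC + MEC = 22.85 + 1.39x.
Set SMC = demand: 22.85 + 1.39x = 204.96 - 3.91x → x* = 34.3604.
Gap = |37.0679 − 34.3604| = 2.7075.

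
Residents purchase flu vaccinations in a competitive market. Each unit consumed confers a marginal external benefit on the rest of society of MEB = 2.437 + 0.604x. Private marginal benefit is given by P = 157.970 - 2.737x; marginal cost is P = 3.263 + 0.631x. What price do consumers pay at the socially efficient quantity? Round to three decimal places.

P = 2.361

Social marginal benefit = demand + MEB = 160.407 - 2.133x.
Set SMB = MC: 160.407 - 2.133x = 3.263 + 0.631x → x* = 56.8538.
Consumer price on the demand curve at x*: 157.970 − 2.737×56.8538 = 2.3611.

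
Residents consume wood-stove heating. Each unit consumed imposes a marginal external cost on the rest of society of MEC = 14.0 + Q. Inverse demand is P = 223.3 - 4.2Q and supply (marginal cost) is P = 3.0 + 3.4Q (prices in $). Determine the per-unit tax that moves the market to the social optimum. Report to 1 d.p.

tax = $38.0 per unit

Social marginal benefit = demand − MEC = 209.3 - 5.2Q.
Set SMB = MC: 209.3 - 5.2Q = 3.0 + 3.4Q → Q* = 23.9884.
The Pigouvian tax equals MEC at Q*: 14.0 + 1.0×23.9884 = 37.9884.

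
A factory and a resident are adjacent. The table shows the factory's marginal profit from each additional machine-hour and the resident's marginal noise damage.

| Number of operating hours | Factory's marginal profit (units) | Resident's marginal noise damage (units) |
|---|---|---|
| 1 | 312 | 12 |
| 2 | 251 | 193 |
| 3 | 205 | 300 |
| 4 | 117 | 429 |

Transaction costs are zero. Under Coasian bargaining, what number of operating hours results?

Bargaining reaches the level where marginal profit last exceeds marginal noise damage.
That holds through level 2 (251 ≥ 193) but not at 3 (205 < 300).

2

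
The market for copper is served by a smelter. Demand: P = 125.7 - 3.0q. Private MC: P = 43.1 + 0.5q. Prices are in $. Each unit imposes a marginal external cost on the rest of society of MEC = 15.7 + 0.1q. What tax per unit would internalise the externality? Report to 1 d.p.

Social marginal cost = private MC + MEC = 58.8 + 0.6q.
Set SMC = demand: 58.8 + 0.6q = 125.7 - 3.0q → q* = 18.5833.
The Pigouvian tax equals MEC at q*: 15.7 + 0.1×18.5833 = 17.5583.

tax = $17.6 per unit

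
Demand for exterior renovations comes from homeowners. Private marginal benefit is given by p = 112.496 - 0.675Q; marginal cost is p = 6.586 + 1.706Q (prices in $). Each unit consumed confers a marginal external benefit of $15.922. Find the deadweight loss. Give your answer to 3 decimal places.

Market equilibrium (private): 6.586 + 1.706Q = 112.496 - 0.675Q → Q_m = 44.4813.
Social marginal benefit = demand + MEB = 128.418 - 0.675Q.
Set SMB = MC: 128.418 - 0.675Q = 6.586 + 1.706Q → Q* = 51.1684.
Between Q* and Q_m the wedge SMB − MC runs linearly from 0 to MEB(Q_m), so the loss is a triangle.
DWL = ½ × 6.6871 × 15.9220 = 53.2360.

DWL = $53.236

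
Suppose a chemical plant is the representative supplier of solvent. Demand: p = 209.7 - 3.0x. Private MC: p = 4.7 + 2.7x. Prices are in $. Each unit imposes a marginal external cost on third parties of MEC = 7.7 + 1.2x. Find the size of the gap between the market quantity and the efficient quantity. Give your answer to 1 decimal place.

Market equilibrium (private): 4.7 + 2.7x = 209.7 - 3.0x → x_m = 35.9649.
Social marginal cost = private MC + MEC = 12.4 + 3.9x.
Set SMC = demand: 12.4 + 3.9x = 209.7 - 3.0x → x* = 28.5942.
Gap = |35.9649 − 28.5942| = 7.3707.

7.4 units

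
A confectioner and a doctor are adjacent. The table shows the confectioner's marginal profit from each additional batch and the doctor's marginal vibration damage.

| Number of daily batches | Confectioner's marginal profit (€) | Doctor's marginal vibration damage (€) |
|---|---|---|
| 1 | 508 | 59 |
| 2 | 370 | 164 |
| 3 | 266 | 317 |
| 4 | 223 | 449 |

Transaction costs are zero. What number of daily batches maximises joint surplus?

Bargaining reaches the level where marginal profit last exceeds marginal vibration damage.
That holds through level 2 (370 ≥ 164) but not at 3 (266 < 317).

2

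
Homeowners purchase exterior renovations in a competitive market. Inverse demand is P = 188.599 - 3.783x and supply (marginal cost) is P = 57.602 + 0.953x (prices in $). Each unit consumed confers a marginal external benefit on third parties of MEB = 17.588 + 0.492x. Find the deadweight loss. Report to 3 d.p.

Market equilibrium (private): 57.602 + 0.953x = 188.599 - 3.783x → x_m = 27.6598.
Social marginal benefit = demand + MEB = 206.187 - 3.291x.
Set SMB = MC: 206.187 - 3.291x = 57.602 + 0.953x → x* = 35.0106.
The welfare-loss triangle has base |x_m − x*| and height MEB(x_m) (the vertical gap between SMB and MC is zero at x* and MEB at x_m).
DWL = ½ × 7.3508 × 31.1966 = 114.6600.

DWL = $114.660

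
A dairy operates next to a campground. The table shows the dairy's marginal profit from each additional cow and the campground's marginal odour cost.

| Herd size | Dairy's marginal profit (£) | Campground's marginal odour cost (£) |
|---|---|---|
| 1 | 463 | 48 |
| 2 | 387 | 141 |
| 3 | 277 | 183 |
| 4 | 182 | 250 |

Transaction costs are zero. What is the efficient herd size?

Bargaining reaches the level where marginal profit last exceeds marginal odour cost.
That holds through level 3 (277 ≥ 183) but not at 4 (182 < 250).

3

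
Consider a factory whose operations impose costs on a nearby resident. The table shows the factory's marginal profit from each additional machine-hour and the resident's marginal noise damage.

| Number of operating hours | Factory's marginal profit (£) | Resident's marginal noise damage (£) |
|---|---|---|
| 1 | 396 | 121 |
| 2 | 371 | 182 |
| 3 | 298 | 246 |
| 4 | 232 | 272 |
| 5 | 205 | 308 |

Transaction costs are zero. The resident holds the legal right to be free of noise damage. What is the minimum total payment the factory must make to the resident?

Efficient level: marginal profit ≥ marginal noise damage through level 3, so k* = 3.
With the resident holding the right, the factory must at least compensate total damage at k*: 121 + 182 + 246 = 549.

£549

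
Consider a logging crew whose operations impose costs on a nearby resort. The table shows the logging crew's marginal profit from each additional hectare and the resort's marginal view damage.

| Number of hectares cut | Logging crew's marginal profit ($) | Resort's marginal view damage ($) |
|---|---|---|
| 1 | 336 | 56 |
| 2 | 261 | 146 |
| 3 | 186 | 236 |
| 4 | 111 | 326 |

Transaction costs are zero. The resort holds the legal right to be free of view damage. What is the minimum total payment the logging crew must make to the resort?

Efficient level: marginal profit ≥ marginal view damage through level 2, so k* = 2.
With the resort holding the right, the logging crew must at least compensate total damage at k*: 56 + 146 = 202.

$202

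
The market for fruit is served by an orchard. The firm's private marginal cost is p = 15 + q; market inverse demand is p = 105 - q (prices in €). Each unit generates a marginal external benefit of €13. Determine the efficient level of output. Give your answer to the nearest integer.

q* = 52

Social marginal cost = private MC − MEB = 2 + q.
Set SMC = demand: 2 + q = 105 - q → q* = 51.5000.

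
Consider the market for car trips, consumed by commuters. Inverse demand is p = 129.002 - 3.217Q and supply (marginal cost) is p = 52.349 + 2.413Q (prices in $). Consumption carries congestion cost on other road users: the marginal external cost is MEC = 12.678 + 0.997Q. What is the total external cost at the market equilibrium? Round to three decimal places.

Market equilibrium (private): 52.349 + 2.413Q = 129.002 - 3.217Q → Q_m = 13.6151.
Total external cost = ∫₀^{Q_m} (12.678 + 0.997Q) dQ = 12.678×13.6151 + ½×0.997×13.6151² = 265.0197.

$265.020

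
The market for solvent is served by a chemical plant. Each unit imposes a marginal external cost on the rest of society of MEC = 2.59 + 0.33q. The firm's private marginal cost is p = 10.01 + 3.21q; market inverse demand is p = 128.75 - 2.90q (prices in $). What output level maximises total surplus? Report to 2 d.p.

q* = 18.04

Social marginal cost = private MC + MEC = 12.60 + 3.54q.
Set SMC = demand: 12.60 + 3.54q = 128.75 - 2.90q → q* = 18.0357.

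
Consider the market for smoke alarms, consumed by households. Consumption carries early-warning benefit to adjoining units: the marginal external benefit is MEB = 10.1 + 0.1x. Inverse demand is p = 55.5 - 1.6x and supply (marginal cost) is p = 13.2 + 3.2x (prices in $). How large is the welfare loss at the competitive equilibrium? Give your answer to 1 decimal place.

DWL = $12.8

Market equilibrium (private): 13.2 + 3.2x = 55.5 - 1.6x → x_m = 8.8125.
Social marginal benefit = demand + MEB = 65.6 - 1.5x.
Set SMB = MC: 65.6 - 1.5x = 13.2 + 3.2x → x* = 11.1489.
Height of the DWL triangle at x_m is SMB(x_m) − MC(x_m) = MEB(x_m) = 10.9813.
DWL = ½ × 2.3364 × 10.9813 = 12.8284.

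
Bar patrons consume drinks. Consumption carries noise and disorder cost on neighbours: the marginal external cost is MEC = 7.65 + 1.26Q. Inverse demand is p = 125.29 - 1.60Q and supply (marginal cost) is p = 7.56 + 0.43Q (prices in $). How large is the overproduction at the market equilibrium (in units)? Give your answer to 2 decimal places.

Market equilibrium (private): 7.56 + 0.43Q = 125.29 - 1.60Q → Q_m = 57.9951.
Social marginal benefit = demand − MEC = 117.64 - 2.86Q.
Set SMB = MC: 117.64 - 2.86Q = 7.56 + 0.43Q → Q* = 33.4590.
Gap = |57.9951 − 33.4590| = 24.5361.

24.54 units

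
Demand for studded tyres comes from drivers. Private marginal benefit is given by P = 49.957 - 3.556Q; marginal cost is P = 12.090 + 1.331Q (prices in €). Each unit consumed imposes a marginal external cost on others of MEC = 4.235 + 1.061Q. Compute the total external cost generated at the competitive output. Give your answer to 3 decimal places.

Market equilibrium (private): 12.090 + 1.331Q = 49.957 - 3.556Q → Q_m = 7.7485.
Total external cost = ∫₀^{Q_m} (4.235 + 1.061Q) dQ = 4.235×7.7485 + ½×1.061×7.7485² = 64.6657.

€64.666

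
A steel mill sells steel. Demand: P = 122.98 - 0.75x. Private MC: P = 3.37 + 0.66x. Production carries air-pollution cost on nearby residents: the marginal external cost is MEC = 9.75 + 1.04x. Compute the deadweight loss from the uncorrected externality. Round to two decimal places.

DWL = 1958.92

Market equilibrium (private): 3.37 + 0.66x = 122.98 - 0.75x → x_m = 84.8298.
Social marginal cost = private MC + MEC = 13.12 + 1.70x.
Set SMC = demand: 13.12 + 1.70x = 122.98 - 0.75x → x* = 44.8408.
The loss is the area between SMC and demand from x* to x_m; with linear curves that's a triangle of height MEC(x_m).
DWL = ½ × 39.9890 × 97.9730 = 1958.9211.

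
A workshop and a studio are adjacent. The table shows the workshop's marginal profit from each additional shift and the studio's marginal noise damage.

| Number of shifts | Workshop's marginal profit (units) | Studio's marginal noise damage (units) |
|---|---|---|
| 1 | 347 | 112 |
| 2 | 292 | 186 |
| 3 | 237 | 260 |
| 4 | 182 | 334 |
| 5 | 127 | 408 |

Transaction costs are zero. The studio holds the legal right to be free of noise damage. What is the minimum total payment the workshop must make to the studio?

298

Efficient level: marginal profit ≥ marginal noise damage through level 2, so k* = 2.
With the studio holding the right, the workshop must at least compensate total damage at k*: 112 + 186 = 298.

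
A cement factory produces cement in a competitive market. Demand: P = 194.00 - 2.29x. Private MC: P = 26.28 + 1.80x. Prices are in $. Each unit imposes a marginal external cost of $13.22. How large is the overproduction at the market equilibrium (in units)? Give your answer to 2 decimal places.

3.23 units

Market equilibrium (private): 26.28 + 1.80x = 194.00 - 2.29x → x_m = 41.0073.
Social marginal cost = private MC + MEC = 39.50 + 1.80x.
Set SMC = demand: 39.50 + 1.80x = 194.00 - 2.29x → x* = 37.7751.
Gap = |41.0073 − 37.7751| = 3.2322.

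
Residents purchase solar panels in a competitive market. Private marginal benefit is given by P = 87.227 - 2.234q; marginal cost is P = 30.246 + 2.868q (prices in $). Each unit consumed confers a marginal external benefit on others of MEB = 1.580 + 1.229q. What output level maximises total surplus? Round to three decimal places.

q* = 15.120

Social marginal benefit = demand + MEB = 88.807 - 1.005q.
Set SMB = MC: 88.807 - 1.005q = 30.246 + 2.868q → q* = 15.1203.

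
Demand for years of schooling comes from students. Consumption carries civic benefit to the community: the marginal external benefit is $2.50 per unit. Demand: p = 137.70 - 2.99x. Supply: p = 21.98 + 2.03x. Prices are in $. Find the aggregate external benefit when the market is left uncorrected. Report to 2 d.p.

Market equilibrium (private): 21.98 + 2.03x = 137.70 - 2.99x → x_m = 23.0518.
Total external benefit = MEB × x_m = 2.50 × 23.0518 = 57.6295.

$57.63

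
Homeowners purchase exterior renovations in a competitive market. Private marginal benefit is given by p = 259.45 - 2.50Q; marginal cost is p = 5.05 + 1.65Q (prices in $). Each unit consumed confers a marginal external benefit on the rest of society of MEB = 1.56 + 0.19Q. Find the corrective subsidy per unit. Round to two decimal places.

Social marginal benefit = demand + MEB = 261.01 - 2.31Q.
Set SMB = MC: 261.01 - 2.31Q = 5.05 + 1.65Q → Q* = 64.6364.
The Pigouvian subsidy equals MEB at Q*: 1.56 + 0.19×64.6364 = 13.8409.

subsidy = $13.84 per unit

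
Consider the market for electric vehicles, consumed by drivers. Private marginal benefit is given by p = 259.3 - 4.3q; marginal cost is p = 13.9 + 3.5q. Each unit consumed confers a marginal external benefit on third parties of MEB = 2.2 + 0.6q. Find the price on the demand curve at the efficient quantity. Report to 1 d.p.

P = 111.4

Social marginal benefit = demand + MEB = 261.5 - 3.7q.
Set SMB = MC: 261.5 - 3.7q = 13.9 + 3.5q → q* = 34.3889.
Consumer price on the demand curve at q*: 259.3 − 4.3×34.3889 = 111.4277.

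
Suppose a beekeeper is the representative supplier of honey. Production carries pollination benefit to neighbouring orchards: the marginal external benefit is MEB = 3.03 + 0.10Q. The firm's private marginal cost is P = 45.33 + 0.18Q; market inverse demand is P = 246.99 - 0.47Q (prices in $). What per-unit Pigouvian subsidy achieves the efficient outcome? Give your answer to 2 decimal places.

subsidy = $40.25 per unit

Social marginal cost = private MC − MEB = 42.30 + 0.08Q.
Set SMC = demand: 42.30 + 0.08Q = 246.99 - 0.47Q → Q* = 372.1636.
The Pigouvian subsidy equals MEB at Q*: 3.03 + 0.10×372.1636 = 40.2464.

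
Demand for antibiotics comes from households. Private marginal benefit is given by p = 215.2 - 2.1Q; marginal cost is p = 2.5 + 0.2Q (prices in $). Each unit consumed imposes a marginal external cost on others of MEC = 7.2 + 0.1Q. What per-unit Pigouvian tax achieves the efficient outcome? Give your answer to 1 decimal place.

tax = $15.8 per unit

Social marginal benefit = demand − MEC = 208.0 - 2.2Q.
Set SMB = MC: 208.0 - 2.2Q = 2.5 + 0.2Q → Q* = 85.6250.
The Pigouvian tax equals MEC at Q*: 7.2 + 0.1×85.6250 = 15.7625.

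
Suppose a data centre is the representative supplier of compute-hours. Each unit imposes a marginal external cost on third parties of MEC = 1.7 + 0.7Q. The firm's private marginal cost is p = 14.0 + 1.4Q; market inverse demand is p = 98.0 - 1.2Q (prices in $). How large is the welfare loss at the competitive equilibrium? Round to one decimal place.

DWL = $89.6

Market equilibrium (private): 14.0 + 1.4Q = 98.0 - 1.2Q → Q_m = 32.3077.
Social marginal cost = private MC + MEC = 15.7 + 2.1Q.
Set SMC = demand: 15.7 + 2.1Q = 98.0 - 1.2Q → Q* = 24.9394.
The welfare-loss triangle has base |Q_m − Q*| and height MEC(Q_m) (the vertical gap between SMC and demand is zero at Q* and MEC at Q_m).
DWL = ½ × 7.3683 × 24.3154 = 89.5816.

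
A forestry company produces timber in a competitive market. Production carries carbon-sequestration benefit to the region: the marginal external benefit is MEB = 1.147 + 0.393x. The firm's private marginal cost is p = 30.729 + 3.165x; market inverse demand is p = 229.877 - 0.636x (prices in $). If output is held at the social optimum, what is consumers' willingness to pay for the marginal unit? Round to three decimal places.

P = $192.498

Social marginal cost = private MC − MEB = 29.582 + 2.772x.
Set SMC = demand: 29.582 + 2.772x = 229.877 - 0.636x → x* = 58.7720.
Consumer price on the demand curve at x*: 229.877 − 0.636×58.7720 = 192.4980.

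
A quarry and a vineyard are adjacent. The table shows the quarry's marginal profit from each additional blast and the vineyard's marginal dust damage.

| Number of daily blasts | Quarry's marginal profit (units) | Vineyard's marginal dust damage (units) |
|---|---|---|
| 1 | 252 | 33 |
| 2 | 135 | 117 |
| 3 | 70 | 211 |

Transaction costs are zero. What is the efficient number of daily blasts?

2

Bargaining reaches the level where marginal profit last exceeds marginal dust damage.
That holds through level 2 (135 ≥ 117) but not at 3 (70 < 211).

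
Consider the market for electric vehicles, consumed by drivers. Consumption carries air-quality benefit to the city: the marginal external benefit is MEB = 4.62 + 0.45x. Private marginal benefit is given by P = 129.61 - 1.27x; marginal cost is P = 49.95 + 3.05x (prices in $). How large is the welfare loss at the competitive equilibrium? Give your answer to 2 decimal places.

DWL = $21.56

Market equilibrium (private): 49.95 + 3.05x = 129.61 - 1.27x → x_m = 18.4398.
Social marginal benefit = demand + MEB = 134.23 - 0.82x.
Set SMB = MC: 134.23 - 0.82x = 49.95 + 3.05x → x* = 21.7778.
The loss is the area between SMB and MC from x* to x_m; with linear curves that's a triangle of height MEB(x_m).
DWL = ½ × 3.3380 × 12.9179 = 21.5600.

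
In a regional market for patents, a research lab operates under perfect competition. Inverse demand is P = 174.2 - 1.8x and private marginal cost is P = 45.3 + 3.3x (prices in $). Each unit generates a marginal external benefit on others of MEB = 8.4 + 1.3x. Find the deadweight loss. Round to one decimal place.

Market equilibrium (private): 45.3 + 3.3x = 174.2 - 1.8x → x_m = 25.2745.
Social marginal cost = private MC − MEB = 36.9 + 2.0x.
Set SMC = demand: 36.9 + 2.0x = 174.2 - 1.8x → x* = 36.1316.
Height of the DWL triangle at x_m is demand(x_m) − SMC(x_m) = MEB(x_m) = 41.2569.
DWL = ½ × 10.8571 × 41.2569 = 223.9651.

DWL = $224.0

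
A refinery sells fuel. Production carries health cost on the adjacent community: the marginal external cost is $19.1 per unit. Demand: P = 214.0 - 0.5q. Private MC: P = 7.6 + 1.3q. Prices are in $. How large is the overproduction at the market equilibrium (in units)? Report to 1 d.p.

10.6 units

Market equilibrium (private): 7.6 + 1.3q = 214.0 - 0.5q → q_m = 114.6667.
Social marginal cost = private MC + MEC = 26.7 + 1.3q.
Set SMC = demand: 26.7 + 1.3q = 214.0 - 0.5q → q* = 104.0556.
Gap = |114.6667 − 104.0556| = 10.6111.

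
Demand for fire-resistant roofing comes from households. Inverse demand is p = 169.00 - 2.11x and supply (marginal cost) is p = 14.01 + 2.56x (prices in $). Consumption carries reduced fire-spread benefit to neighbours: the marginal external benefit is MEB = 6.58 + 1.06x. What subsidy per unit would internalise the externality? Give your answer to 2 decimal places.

Social marginal benefit = demand + MEB = 175.58 - 1.05x.
Set SMB = MC: 175.58 - 1.05x = 14.01 + 2.56x → x* = 44.7562.
The Pigouvian subsidy equals MEB at x*: 6.58 + 1.06×44.7562 = 54.0216.

subsidy = $54.02 per unit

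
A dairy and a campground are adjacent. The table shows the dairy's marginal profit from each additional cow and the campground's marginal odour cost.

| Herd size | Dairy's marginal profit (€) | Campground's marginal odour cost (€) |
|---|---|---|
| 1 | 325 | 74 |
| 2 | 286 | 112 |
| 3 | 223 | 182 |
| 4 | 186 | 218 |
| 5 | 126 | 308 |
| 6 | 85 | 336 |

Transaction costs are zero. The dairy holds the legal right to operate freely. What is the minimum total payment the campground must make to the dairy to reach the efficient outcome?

Left alone the dairy would choose level 6 (marginal profit stays positive).
Efficient level: k* = 3 (marginal profit ≥ marginal odour cost through 3).
The campground must at least cover the dairy's forgone profit from cutting 6→3: 186 + 126 + 85 = 397.

€397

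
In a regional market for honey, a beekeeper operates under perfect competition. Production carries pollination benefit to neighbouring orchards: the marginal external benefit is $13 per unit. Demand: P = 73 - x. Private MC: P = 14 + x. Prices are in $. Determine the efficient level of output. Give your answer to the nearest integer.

Social marginal cost = private MC − MEB = 1 + x.
Set SMC = demand: 1 + x = 73 - x → x* = 36.0000.

x* = 36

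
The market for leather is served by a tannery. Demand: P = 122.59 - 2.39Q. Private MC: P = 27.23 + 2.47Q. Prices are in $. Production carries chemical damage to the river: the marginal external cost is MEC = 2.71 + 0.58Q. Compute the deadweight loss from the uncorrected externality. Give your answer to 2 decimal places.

DWL = $18.25

Market equilibrium (private): 27.23 + 2.47Q = 122.59 - 2.39Q → Q_m = 19.6214.
Social marginal cost = private MC + MEC = 29.94 + 3.05Q.
Set SMC = demand: 29.94 + 3.05Q = 122.59 - 2.39Q → Q* = 17.0313.
Height of the DWL triangle at Q_m is SMC(Q_m) − demand(Q_m) = MEC(Q_m) = 14.0904.
DWL = ½ × 2.5901 × 14.0904 = 18.2478.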